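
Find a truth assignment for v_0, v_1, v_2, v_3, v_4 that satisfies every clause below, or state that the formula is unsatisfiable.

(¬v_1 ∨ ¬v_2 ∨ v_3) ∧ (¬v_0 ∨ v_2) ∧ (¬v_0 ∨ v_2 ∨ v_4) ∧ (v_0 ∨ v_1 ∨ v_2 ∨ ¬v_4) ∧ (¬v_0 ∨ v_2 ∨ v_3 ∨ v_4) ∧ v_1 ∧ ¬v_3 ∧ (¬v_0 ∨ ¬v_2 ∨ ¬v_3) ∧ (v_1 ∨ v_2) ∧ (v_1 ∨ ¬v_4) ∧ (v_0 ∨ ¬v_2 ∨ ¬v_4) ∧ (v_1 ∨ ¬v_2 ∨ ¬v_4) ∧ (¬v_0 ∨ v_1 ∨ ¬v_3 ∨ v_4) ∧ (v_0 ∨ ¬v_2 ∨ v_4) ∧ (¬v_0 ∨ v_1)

Unit clause (v_1) forces v_1 = True.
Unit clause (¬v_3) forces v_3 = False.
In (¬v_1 ∨ ¬v_2 ∨ v_3) only ¬v_2 is left, so v_2 = False.
In (¬v_0 ∨ v_2) only ¬v_0 is left, so v_0 = False.
Set v_4 = True.
All clauses satisfied.

v_0: False; v_1: True; v_2: False; v_3: False; v_4: True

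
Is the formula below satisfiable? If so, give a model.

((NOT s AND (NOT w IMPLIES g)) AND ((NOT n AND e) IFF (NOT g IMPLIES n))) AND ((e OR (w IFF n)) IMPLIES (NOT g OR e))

s = False, w = True, g = True, n = False, e = True

  (NOT s AND (NOT w IMPLIES g)) AND ((NOT n AND e) IFF (NOT g IMPLIES n)) = True
    NOT s AND (NOT w IMPLIES g) = True
      NOT s = True
      NOT w IMPLIES g = True
        NOT w = False
    (NOT n AND e) IFF (NOT g IMPLIES n) = True
      NOT n AND e = True
        NOT n = True
      NOT g IMPLIES n = True
        NOT g = False
  (e OR (w IFF n)) IMPLIES (NOT g OR e) = True
    e OR (w IFF n) = True
      w IFF n = False
    NOT g OR e = True
      NOT g = False
Both conjuncts True, so the formula holds.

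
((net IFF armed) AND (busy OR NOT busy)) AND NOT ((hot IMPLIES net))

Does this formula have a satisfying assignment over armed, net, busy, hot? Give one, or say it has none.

armed = False; net = False; busy = True; hot = True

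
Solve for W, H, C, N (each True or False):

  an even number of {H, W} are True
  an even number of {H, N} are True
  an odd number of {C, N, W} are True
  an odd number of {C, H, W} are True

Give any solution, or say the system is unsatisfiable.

W: False, H: False, C: True, N: False

{H, W}: 0 true → even ✓
{H, N}: 0 true → even ✓
{C, N, W}: 1 true → odd ✓
{C, H, W}: 1 true → odd ✓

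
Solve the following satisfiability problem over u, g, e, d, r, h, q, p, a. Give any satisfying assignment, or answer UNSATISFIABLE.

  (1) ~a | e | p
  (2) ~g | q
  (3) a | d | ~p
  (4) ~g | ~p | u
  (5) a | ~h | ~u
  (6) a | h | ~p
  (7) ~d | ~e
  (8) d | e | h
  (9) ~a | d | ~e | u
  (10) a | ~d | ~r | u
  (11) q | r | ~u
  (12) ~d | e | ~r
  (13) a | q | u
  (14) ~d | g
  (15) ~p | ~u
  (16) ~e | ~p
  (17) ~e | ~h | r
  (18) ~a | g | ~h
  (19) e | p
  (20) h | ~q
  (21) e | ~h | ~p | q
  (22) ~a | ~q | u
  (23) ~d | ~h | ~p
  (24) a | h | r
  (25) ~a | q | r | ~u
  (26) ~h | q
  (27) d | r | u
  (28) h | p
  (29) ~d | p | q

Set u = False.
Set g = False.
  then (~d | g) forces d = False.
  then (d | r | u) forces r = True.
Try e = False:
  (d | e | h) forces h = True.
  (~a | g | ~h) forces a = False.
  (a | d | ~p) forces p = False.
  clause (e | p) is falsified — backtrack.
So e = True.
  then (~a | d | ~e | u) forces a = False.
  then (a | q | u) forces q = True.
  then (~e | ~p) forces p = False.
  then (h | ~q) forces h = True.
All clauses satisfied.

u = False; g = False; e = True; d = False; r = True; h = True; q = True; p = False; a = False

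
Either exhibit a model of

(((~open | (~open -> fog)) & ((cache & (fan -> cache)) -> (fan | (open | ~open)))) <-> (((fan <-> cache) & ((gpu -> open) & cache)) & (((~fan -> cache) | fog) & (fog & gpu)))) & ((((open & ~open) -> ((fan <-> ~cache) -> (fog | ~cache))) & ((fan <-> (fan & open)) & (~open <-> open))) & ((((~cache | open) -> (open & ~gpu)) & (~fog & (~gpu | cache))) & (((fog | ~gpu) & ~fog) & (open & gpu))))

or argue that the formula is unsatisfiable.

The conjunct ~open <-> open is unsatisfiable on its own:
  open=F: evaluates to False.
  open=T: evaluates to False.
So the whole conjunction is unsatisfiable.

Unsatisfiable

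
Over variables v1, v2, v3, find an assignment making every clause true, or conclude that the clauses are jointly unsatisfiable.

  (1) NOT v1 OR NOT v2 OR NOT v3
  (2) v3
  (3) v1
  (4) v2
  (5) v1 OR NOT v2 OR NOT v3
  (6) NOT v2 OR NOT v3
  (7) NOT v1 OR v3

UNSATISFIABLE

Case v2 = True:
  (v3) forces v3 = True.
  Clause (NOT v2 OR NOT v3) is falsified — contradiction.
Case v2 = False:
  Clause (v2) is falsified — contradiction.
Both cases fail, so the formula is unsatisfiable.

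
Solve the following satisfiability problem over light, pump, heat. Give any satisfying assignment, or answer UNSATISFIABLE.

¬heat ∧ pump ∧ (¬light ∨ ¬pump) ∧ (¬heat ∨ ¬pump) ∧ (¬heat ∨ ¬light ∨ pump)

light = False; pump = True; heat = False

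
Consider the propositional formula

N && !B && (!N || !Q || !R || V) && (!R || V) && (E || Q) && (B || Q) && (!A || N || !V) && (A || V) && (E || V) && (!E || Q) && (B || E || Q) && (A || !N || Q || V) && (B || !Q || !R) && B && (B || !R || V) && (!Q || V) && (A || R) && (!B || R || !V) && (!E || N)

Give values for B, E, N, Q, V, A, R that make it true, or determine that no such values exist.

Case B = True:
  Clause (!B) is falsified — contradiction.
Case B = False:
  Clause (B) is falsified — contradiction.
Both cases fail, so the formula is unsatisfiable.

The formula is unsatisfiable.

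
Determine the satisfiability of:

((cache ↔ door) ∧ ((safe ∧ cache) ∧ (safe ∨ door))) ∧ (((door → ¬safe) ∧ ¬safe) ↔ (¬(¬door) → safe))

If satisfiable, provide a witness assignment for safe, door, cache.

Unsatisfiable

Case safe = True: the conjunct ((door → ¬safe) ∧ ¬safe) ↔ (¬(¬door) → safe) becomes (¬door ∧ False) ↔ (¬(¬door) → True) = False.
Case safe = False: the conjunct safe is False.
Both cases fail — unsatisfiable.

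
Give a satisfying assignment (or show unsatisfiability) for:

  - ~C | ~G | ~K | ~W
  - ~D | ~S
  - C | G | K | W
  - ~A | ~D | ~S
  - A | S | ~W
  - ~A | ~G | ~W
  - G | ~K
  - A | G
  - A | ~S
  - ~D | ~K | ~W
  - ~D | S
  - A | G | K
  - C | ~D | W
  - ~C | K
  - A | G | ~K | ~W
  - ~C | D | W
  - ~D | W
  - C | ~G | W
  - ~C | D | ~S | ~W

S = False; W = True; D = False; G = False; C = False; A = True; K = False

Set S = False.
  then (~D | S) forces D = False.
Try W = False:
  (~C | D | W) forces C = False.
  (C | ~G | W) forces G = False.
  (C | G | K | W) forces K = True.
  clause (G | ~K) is falsified — backtrack.
So W = True.
  then (A | S | ~W) forces A = True.
  then (~A | ~G | ~W) forces G = False.
  then (G | ~K) forces K = False.
  then (~C | K) forces C = False.
All clauses satisfied.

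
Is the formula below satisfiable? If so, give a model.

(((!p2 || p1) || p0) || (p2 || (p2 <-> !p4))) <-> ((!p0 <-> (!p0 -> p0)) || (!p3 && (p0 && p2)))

p0: True; p1: True; p2: True; p3: False; p4: False

  (((!p2 || p1) || p0) || (p2 || (p2 <-> !p4))) <-> ((!p0 <-> (!p0 -> p0)) || (!p3 && (p0 && p2))) = True
    ((!p2 || p1) || p0) || (p2 || (p2 <-> !p4)) = True
      (!p2 || p1) || p0 = True
        !p2 || p1 = True
          !p2 = False
      p2 || (p2 <-> !p4) = True
        p2 <-> !p4 = True
          !p4 = True
    (!p0 <-> (!p0 -> p0)) || (!p3 && (p0 && p2)) = True
      !p0 <-> (!p0 -> p0) = False
        !p0 = False
        !p0 -> p0 = True
          !p0 = False
      !p3 && (p0 && p2) = True
        !p3 = True
        p0 && p2 = True
The formula evaluates to True.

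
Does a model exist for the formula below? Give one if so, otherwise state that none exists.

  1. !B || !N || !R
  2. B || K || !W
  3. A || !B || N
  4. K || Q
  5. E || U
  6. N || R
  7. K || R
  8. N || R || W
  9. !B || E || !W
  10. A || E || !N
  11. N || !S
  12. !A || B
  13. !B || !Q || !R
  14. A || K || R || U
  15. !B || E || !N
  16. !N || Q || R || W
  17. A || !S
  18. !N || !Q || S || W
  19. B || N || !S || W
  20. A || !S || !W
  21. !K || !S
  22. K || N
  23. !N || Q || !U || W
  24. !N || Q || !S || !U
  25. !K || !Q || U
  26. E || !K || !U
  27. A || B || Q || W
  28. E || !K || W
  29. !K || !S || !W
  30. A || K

Set R = True.
Try S = True:
  (N || !S) forces N = True.
  (!B || !N || !R) forces B = False.
  (!A || B) forces A = False.
  clause (A || !S) is falsified — backtrack.
So S = False.
Set A = True.
  then (!A || B) forces B = True.
  then (!B || !Q || !R) forces Q = False.
  then (!B || !N || !R) forces N = False.
  then (K || Q) forces K = True.
Try E = False:
  (E || U) forces U = True.
  clause (E || !K || !U) is falsified — backtrack.
So E = True.
Set W = True.
Set U = False.
All clauses satisfied.

R = True, S = False, A = True, E = True, N = False, B = True, W = True, Q = False, U = False, K = True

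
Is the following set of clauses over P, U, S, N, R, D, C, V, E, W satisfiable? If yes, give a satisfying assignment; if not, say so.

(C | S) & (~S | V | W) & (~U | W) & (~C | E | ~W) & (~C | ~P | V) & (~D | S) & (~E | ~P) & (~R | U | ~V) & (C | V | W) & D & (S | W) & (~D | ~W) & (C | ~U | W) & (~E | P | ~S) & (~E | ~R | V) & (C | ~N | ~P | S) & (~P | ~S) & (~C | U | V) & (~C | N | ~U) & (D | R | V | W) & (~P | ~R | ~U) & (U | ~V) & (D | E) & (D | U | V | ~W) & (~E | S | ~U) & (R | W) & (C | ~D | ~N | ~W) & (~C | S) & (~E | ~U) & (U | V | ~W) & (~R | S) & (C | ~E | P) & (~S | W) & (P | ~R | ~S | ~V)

No satisfying assignment exists.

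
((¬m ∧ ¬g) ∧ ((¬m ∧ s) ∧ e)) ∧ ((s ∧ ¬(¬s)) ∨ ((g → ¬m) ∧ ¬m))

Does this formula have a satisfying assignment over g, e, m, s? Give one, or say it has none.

g: False, e: True, m: False, s: True

  (¬m ∧ ¬g) ∧ ((¬m ∧ s) ∧ e) = True
    ¬m ∧ ¬g = True
      ¬m = True
      ¬g = True
    (¬m ∧ s) ∧ e = True
      ¬m ∧ s = True
        ¬m = True
  (s ∧ ¬(¬s)) ∨ ((g → ¬m) ∧ ¬m) = True
    s ∧ ¬(¬s) = True
      ¬(¬s) = True
        ¬s = False
    (g → ¬m) ∧ ¬m = True
      g → ¬m = True
        ¬m = True
      ¬m = True
Both conjuncts True, so the formula holds.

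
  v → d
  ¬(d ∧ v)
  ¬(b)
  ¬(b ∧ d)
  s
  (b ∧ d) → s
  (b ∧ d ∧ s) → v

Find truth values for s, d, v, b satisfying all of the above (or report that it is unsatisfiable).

s = True; d = True; v = False; b = False

Unit clause (s) forces s = True.
Unit clause (¬b) forces b = False.
Set d = True.
  then (¬d ∨ ¬v) forces v = False.
Check each clause:
  (s): s holds.
  (¬b): ¬b holds.
  (d ∨ ¬v): d holds.
  (¬b ∨ ¬d ∨ ¬s ∨ v): ¬b holds.
  (¬d ∨ ¬v): ¬v holds.
  (¬b ∨ ¬d ∨ s): ¬b holds.
  (¬b ∨ ¬d): ¬b holds.
All clauses satisfied.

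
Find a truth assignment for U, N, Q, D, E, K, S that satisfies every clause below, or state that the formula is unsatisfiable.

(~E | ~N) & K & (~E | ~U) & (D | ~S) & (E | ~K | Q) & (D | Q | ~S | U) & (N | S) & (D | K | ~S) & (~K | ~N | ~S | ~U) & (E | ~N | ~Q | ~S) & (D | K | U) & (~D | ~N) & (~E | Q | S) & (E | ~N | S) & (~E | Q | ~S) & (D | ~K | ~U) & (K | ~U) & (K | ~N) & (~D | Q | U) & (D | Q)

U = True, N = False, Q = True, D = True, E = False, K = True, S = True

Unit clause (K) forces K = True.
Set U = True.
  then (~E | ~U) forces E = False.
  then (E | ~K | Q) forces Q = True.
  then (D | ~K | ~U) forces D = True.
  then (~D | ~N) forces N = False.
  then (N | S) forces S = True.
All clauses satisfied.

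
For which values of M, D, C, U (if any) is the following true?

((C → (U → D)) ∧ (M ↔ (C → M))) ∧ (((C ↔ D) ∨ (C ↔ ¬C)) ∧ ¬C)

M: True, D: False, C: False, U: False

  (C → (U → D)) ∧ (M ↔ (C → M)) = True
    C → (U → D) = True
      U → D = True
    M ↔ (C → M) = True
      C → M = True
  ((C ↔ D) ∨ (C ↔ ¬C)) ∧ ¬C = True
    (C ↔ D) ∨ (C ↔ ¬C) = True
      C ↔ D = True
      C ↔ ¬C = False
        ¬C = True
    ¬C = True
Both conjuncts True, so the formula holds.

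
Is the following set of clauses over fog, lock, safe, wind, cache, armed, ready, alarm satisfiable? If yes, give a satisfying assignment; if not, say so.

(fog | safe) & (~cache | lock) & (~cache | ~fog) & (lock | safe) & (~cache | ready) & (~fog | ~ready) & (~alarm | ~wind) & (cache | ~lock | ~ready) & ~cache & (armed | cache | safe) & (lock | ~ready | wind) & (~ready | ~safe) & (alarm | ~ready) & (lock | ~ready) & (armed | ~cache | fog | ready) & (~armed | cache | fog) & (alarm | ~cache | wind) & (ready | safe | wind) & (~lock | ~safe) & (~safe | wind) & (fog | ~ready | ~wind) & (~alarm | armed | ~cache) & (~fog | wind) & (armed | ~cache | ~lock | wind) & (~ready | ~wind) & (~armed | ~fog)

fog=T, lock=F, safe=T, wind=T, cache=F, armed=F, ready=F, alarm=F

Unit clause (~cache) forces cache = False.
Set fog = True.
  then (~fog | ~ready) forces ready = False.
  then (~fog | wind) forces wind = True.
  then (~armed | ~fog) forces armed = False.
  then (~alarm | ~wind) forces alarm = False.
  then (armed | cache | safe) forces safe = True.
  then (~lock | ~safe) forces lock = False.
All clauses satisfied.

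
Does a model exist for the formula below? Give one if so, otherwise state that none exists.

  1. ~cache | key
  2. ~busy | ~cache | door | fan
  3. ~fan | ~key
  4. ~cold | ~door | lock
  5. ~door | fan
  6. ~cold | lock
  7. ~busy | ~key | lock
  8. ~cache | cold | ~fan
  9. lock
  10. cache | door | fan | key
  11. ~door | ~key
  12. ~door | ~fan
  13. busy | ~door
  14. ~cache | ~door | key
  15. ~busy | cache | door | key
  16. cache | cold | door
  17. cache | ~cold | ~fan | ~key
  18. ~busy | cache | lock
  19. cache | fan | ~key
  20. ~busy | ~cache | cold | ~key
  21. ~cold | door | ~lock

lock = True, key = True, busy = False, cold = False, cache = True, door = False, fan = False

Unit clause (lock) forces lock = True.
Set key = True.
  then (~fan | ~key) forces fan = False.
  then (~door | fan) forces door = False.
  then (cache | fan | ~key) forces cache = True.
  then (~cold | door | ~lock) forces cold = False.
  then (~busy | ~cache | door | fan) forces busy = False.
All clauses satisfied.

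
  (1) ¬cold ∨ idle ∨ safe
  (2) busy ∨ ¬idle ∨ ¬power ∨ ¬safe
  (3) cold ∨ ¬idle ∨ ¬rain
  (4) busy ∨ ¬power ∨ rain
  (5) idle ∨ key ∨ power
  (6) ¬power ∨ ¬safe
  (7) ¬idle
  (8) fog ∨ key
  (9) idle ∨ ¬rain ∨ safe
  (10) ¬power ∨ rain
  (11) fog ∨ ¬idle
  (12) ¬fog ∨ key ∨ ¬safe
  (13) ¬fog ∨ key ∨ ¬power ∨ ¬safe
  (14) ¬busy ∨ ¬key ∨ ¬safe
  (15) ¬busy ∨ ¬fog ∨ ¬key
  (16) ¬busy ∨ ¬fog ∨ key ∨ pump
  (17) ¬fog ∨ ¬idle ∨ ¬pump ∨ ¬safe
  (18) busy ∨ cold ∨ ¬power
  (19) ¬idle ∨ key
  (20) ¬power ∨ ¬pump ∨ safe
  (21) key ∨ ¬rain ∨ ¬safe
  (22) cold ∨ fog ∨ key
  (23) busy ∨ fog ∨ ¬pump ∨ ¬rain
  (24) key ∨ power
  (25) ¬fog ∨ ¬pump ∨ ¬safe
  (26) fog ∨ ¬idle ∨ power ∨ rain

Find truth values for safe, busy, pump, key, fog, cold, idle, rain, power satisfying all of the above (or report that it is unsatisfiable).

safe = True, busy = False, pump = False, key = True, fog = True, cold = False, idle = False, rain = True, power = False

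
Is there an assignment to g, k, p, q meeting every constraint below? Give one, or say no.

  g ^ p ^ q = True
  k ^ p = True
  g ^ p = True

g = True; k = True; p = False; q = False

g ^ p ^ q = T ^ F ^ F = True ✓
k ^ p = T ^ F = True ✓
g ^ p = T ^ F = True ✓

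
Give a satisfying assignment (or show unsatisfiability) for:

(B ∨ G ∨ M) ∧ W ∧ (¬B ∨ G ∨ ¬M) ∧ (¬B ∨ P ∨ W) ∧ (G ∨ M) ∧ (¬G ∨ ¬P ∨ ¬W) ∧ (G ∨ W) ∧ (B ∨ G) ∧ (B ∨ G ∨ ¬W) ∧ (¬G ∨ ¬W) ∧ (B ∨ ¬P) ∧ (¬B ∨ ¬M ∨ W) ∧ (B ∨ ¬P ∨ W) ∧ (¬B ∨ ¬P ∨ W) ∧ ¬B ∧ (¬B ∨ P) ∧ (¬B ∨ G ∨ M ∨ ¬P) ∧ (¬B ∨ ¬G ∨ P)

Case B = True:
  Clause (¬B) is falsified — contradiction.
Case B = False:
  (W) forces W = True.
  (B ∨ G) forces G = True.
  Clause (¬G ∨ ¬W) is falsified — contradiction.
Both cases fail, so the formula is unsatisfiable.

The formula is unsatisfiable.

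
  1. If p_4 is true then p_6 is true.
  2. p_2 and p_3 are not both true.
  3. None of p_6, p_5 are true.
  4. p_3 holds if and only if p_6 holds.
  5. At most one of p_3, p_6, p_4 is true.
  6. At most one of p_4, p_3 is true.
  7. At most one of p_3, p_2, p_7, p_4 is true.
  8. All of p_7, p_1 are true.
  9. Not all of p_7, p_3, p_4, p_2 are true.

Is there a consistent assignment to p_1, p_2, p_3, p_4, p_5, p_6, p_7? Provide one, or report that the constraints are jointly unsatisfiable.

p_1 = True, p_2 = False, p_3 = False, p_4 = False, p_5 = False, p_6 = False, p_7 = True

  (1) p_4=F ⇒ p_6: vacuous ✓
  (2) p_2=F, p_3=F — not both ✓
  (3) {p_6, p_5}: 0 true — none ✓
  (4) p_3=F, p_6=F — same ✓
  (5) {p_3, p_6, p_4}: 0 true — at most one ✓
  (6) {p_4, p_3}: 0 true — at most one ✓
  (7) {p_3, p_2, p_7, p_4}: 1 true — at most one ✓
  (8) {p_7, p_1}: all 2 true ✓
  (9) {p_7, p_3, p_4, p_2}: 1/4 true — not all ✓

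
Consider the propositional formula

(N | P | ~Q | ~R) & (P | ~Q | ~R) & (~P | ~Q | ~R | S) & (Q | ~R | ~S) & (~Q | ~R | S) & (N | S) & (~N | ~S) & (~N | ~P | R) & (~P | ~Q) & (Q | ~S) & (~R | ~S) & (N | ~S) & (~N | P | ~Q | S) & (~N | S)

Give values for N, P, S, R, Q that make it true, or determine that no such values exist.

No satisfying assignment exists.

Case N = True:
  (~N | ~S) forces S = False.
  Clause (~N | S) is falsified — contradiction.
Case N = False:
  (N | S) forces S = True.
  Clause (N | ~S) is falsified — contradiction.
Both cases fail, so the formula is unsatisfiable.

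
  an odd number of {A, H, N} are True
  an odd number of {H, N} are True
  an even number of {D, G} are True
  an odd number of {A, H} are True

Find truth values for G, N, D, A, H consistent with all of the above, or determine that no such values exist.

G = False, N = False, D = False, A = False, H = True

{A, H, N}: 1 true → odd ✓
{H, N}: 1 true → odd ✓
{D, G}: 0 true → even ✓
{A, H}: 1 true → odd ✓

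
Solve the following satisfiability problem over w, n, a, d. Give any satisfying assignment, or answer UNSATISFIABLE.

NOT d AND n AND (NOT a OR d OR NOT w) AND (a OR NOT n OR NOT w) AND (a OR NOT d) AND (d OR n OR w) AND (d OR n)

Unit clause (NOT d) forces d = False.
Unit clause (n) forces n = True.
Set w = False.
Set a = True.
Check each clause:
  (NOT d): NOT d holds.
  (n): n holds.
  (NOT a OR d OR NOT w): NOT w holds.
  (a OR NOT n OR NOT w): a holds.
  (a OR NOT d): a holds.
  (d OR n OR w): n holds.
  (d OR n): n holds.
All clauses satisfied.

w = False; n = True; a = True; d = False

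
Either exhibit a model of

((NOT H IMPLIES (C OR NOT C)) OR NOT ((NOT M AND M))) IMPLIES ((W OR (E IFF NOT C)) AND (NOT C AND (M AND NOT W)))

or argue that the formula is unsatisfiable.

E = True, C = False, M = True, H = False, W = False

  ((NOT H IMPLIES (C OR NOT C)) OR NOT ((NOT M AND M))) IMPLIES ((W OR (E IFF NOT C)) AND (NOT C AND (M AND NOT W))) = True
    (NOT H IMPLIES (C OR NOT C)) OR NOT ((NOT M AND M)) = True
      NOT H IMPLIES (C OR NOT C) = True
        NOT H = True
        C OR NOT C = True
          NOT C = True
      NOT ((NOT M AND M)) = True
        NOT M AND M = False
          NOT M = False
    (W OR (E IFF NOT C)) AND (NOT C AND (M AND NOT W)) = True
      W OR (E IFF NOT C) = True
        E IFF NOT C = True
          NOT C = True
      NOT C AND (M AND NOT W) = True
        NOT C = True
        M AND NOT W = True
          NOT W = True
The formula evaluates to True.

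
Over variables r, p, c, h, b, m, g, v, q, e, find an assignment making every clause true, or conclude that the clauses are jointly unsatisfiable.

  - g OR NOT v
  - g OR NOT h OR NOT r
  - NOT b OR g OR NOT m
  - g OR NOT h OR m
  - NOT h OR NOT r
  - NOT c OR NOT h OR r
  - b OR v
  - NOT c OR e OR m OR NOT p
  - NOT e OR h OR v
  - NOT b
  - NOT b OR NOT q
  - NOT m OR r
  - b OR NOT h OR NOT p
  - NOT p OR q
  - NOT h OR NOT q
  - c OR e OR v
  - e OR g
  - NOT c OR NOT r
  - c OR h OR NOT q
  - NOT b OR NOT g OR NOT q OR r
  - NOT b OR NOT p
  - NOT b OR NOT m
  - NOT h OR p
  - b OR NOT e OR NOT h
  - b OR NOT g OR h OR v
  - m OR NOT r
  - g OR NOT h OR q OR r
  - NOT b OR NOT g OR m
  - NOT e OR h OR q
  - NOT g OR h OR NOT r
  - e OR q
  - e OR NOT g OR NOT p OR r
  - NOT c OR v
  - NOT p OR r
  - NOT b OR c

r = False; p = False; c = True; h = False; b = False; m = False; g = True; v = True; q = True; e = False

Unit clause (NOT b) forces b = False.
In (b OR v) only v is left, so v = True.
In (g OR NOT v) only g is left, so g = True.
Try r = True:
  (NOT h OR NOT r) forces h = False.
  clause (NOT g OR h OR NOT r) is falsified — backtrack.
So r = False.
  then (NOT m OR r) forces m = False.
  then (NOT p OR r) forces p = False.
  then (NOT h OR p) forces h = False.
Try c = False:
  (c OR h OR NOT q) forces q = False.
  (NOT e OR h OR q) forces e = False.
  clause (e OR q) is falsified — backtrack.
So c = True.
Set q = True.
Set e = False.
All clauses satisfied.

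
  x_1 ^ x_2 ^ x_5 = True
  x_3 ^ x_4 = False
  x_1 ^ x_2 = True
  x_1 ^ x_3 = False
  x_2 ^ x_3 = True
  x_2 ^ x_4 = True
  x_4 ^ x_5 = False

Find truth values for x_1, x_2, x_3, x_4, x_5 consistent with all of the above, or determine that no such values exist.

x_1 = False, x_2 = True, x_3 = False, x_4 = False, x_5 = False

x_1 ^ x_2 ^ x_5 = F ^ T ^ F = True ✓
x_3 ^ x_4 = F ^ F = False ✓
x_1 ^ x_2 = F ^ T = True ✓
x_1 ^ x_3 = F ^ F = False ✓
x_2 ^ x_3 = T ^ F = True ✓
x_2 ^ x_4 = T ^ F = True ✓
x_4 ^ x_5 = F ^ F = False ✓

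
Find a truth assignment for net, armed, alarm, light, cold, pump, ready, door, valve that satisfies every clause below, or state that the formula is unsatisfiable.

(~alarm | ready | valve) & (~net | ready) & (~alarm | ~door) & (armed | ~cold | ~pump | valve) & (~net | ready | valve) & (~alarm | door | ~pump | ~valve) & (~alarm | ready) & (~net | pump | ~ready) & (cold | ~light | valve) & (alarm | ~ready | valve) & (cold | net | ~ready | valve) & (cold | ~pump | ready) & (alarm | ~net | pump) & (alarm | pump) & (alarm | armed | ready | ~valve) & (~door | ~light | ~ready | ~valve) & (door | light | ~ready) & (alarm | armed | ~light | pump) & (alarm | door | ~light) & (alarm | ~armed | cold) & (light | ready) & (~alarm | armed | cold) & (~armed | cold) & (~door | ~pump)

net = True, armed = True, alarm = True, light = True, cold = True, pump = True, ready = True, door = False, valve = False

Set net = True.
  then (~net | ready) forces ready = True.
  then (~net | pump | ~ready) forces pump = True.
  then (~door | ~pump) forces door = False.
  then (door | light | ~ready) forces light = True.
  then (alarm | door | ~light) forces alarm = True.
  then (~alarm | door | ~pump | ~valve) forces valve = False.
  then (cold | ~light | valve) forces cold = True.
  then (armed | ~cold | ~pump | valve) forces armed = True.
All clauses satisfied.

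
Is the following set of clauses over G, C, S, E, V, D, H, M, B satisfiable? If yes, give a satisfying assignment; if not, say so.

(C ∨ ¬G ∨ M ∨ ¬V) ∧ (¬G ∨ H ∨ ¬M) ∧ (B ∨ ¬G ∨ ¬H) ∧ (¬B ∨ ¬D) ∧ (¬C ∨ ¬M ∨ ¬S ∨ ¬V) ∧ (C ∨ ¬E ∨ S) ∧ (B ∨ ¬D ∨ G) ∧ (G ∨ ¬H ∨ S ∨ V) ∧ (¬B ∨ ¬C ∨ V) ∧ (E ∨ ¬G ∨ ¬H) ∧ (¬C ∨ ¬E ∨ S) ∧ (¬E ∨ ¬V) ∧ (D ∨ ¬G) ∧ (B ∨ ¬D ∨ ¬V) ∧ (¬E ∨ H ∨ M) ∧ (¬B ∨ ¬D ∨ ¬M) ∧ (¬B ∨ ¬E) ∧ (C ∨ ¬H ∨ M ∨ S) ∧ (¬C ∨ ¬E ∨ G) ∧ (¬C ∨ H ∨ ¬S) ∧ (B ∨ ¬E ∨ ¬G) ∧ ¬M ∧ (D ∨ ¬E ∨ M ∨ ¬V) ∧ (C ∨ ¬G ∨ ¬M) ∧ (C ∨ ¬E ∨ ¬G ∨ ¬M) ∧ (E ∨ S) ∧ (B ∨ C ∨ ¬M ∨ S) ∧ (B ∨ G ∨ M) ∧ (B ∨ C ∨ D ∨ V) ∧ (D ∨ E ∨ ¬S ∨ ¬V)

G: True, C: False, S: True, E: False, V: False, D: True, H: False, M: False, B: False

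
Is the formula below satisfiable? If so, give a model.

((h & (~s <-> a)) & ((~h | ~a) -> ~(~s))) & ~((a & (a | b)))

b = False, s = True, a = False, h = True

  (h & (~s <-> a)) & ((~h | ~a) -> ~(~s)) = True
    h & (~s <-> a) = True
      ~s <-> a = True
        ~s = False
    (~h | ~a) -> ~(~s) = True
      ~h | ~a = True
        ~h = False
        ~a = True
      ~(~s) = True
        ~s = False
  ~((a & (a | b))) = True
    a & (a | b) = False
      a | b = False
Both conjuncts True, so the formula holds.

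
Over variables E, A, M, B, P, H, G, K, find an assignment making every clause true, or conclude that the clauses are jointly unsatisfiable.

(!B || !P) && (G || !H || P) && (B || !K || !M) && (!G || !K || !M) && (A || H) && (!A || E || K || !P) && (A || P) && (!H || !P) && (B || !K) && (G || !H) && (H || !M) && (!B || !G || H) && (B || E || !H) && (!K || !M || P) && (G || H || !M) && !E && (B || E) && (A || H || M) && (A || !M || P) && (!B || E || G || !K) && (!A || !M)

E = False, A = True, M = False, B = True, P = False, H = True, G = True, K = True

Unit clause (!E) forces E = False.
In (B || E) only B is left, so B = True.
In (!B || !P) only !P is left, so P = False.
In (A || P) only A is left, so A = True.
In (!A || !M) only !M is left, so M = False.
Set H = True.
  then (G || !H || P) forces G = True.
Set K = True.
All clauses satisfied.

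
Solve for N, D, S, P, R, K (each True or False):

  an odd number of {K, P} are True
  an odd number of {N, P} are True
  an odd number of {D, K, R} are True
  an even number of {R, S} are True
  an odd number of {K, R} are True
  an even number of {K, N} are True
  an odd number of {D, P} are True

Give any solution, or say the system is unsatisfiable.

N = False; D = False; S = True; P = True; R = True; K = False

{K, P}: 1 true → odd ✓
{N, P}: 1 true → odd ✓
{D, K, R}: 1 true → odd ✓
{R, S}: 2 true → even ✓
{K, R}: 1 true → odd ✓
{K, N}: 0 true → even ✓
{D, P}: 1 true → odd ✓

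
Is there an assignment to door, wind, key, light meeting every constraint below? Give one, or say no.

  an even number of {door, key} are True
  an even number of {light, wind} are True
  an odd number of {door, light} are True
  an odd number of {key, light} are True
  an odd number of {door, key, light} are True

door=F; wind=T; key=F; light=T

{door, key}: 0 true → even ✓
{light, wind}: 2 true → even ✓
{door, light}: 1 true → odd ✓
{key, light}: 1 true → odd ✓
{door, key, light}: 1 true → odd ✓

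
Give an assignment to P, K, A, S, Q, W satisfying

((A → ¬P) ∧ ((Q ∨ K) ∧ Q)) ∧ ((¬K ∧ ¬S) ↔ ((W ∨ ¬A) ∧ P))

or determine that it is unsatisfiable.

P: False; K: True; A: True; S: False; Q: True; W: False

  (A → ¬P) ∧ ((Q ∨ K) ∧ Q) = True
    A → ¬P = True
      ¬P = True
    (Q ∨ K) ∧ Q = True
      Q ∨ K = True
  (¬K ∧ ¬S) ↔ ((W ∨ ¬A) ∧ P) = True
    ¬K ∧ ¬S = False
      ¬K = False
      ¬S = True
    (W ∨ ¬A) ∧ P = False
      W ∨ ¬A = False
        ¬A = False
Both conjuncts True, so the formula holds.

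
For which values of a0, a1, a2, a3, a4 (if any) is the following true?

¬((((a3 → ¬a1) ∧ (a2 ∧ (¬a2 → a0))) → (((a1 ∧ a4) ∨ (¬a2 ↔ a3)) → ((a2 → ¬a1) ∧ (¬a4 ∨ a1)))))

a0: True, a1: True, a2: True, a3: False, a4: True

  ¬((((a3 → ¬a1) ∧ (a2 ∧ (¬a2 → a0))) → (((a1 ∧ a4) ∨ (¬a2 ↔ a3)) → ((a2 → ¬a1) ∧ (¬a4 ∨ a1))))) = True
    ((a3 → ¬a1) ∧ (a2 ∧ (¬a2 → a0))) → (((a1 ∧ a4) ∨ (¬a2 ↔ a3)) → ((a2 → ¬a1) ∧ (¬a4 ∨ a1))) = False
      (a3 → ¬a1) ∧ (a2 ∧ (¬a2 → a0)) = True
        a3 → ¬a1 = True
          ¬a1 = False
        a2 ∧ (¬a2 → a0) = True
          ¬a2 → a0 = True
            ¬a2 = False
      ((a1 ∧ a4) ∨ (¬a2 ↔ a3)) → ((a2 → ¬a1) ∧ (¬a4 ∨ a1)) = False
        (a1 ∧ a4) ∨ (¬a2 ↔ a3) = True
          a1 ∧ a4 = True
          ¬a2 ↔ a3 = True
            ¬a2 = False
        (a2 → ¬a1) ∧ (¬a4 ∨ a1) = False
          a2 → ¬a1 = False
            ¬a1 = False
          ¬a4 ∨ a1 = True
            ¬a4 = False
The formula evaluates to True.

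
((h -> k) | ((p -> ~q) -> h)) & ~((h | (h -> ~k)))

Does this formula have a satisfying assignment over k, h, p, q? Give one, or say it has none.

The conjunct ~((h | (h -> ~k))) is unsatisfiable on its own:
  k=F, h=F: evaluates to False.
  k=F, h=T: evaluates to False.
  k=T, h=F: evaluates to False.
  k=T, h=T: evaluates to False.
So the whole conjunction is unsatisfiable.

The formula is unsatisfiable.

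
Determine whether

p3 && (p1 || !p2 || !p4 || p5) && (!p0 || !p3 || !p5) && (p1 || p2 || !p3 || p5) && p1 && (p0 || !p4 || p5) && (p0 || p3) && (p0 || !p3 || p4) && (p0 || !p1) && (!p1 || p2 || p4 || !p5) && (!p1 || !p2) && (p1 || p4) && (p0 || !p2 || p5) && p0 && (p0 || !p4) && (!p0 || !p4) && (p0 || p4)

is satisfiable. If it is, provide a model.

p0 = True, p1 = True, p2 = False, p3 = True, p4 = False, p5 = False

Unit clause (p3) forces p3 = True.
Unit clause (p1) forces p1 = True.
In (p0 || !p1) only p0 is left, so p0 = True.
In (!p1 || !p2) only !p2 is left, so p2 = False.
In (!p0 || !p4) only !p4 is left, so p4 = False.
In (!p0 || !p3 || !p5) only !p5 is left, so p5 = False.
All clauses satisfied.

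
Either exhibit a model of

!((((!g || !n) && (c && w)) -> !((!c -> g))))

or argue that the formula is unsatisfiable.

c = True; w = True; n = True; g = False

  !((((!g || !n) && (c && w)) -> !((!c -> g)))) = True
    ((!g || !n) && (c && w)) -> !((!c -> g)) = False
      (!g || !n) && (c && w) = True
        !g || !n = True
          !g = True
          !n = False
        c && w = True
      !((!c -> g)) = False
        !c -> g = True
          !c = False
The formula evaluates to True.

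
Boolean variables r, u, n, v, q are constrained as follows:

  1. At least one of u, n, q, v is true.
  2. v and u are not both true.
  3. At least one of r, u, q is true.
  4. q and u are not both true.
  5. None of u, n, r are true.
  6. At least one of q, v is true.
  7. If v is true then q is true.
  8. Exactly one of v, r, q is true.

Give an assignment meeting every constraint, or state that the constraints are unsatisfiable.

r = False; u = False; n = False; v = False; q = True

  (1) {u, n, q, v}: 1 true — at least one ✓
  (2) v=F, u=F — not both ✓
  (3) {r, u, q}: 1 true — at least one ✓
  (4) q=T, u=F — not both ✓
  (5) {u, n, r}: 0 true — none ✓
  (6) {q, v}: 1 true — at least one ✓
  (7) v=F ⇒ q: vacuous ✓
  (8) {v, r, q}: 1 true — exactly one ✓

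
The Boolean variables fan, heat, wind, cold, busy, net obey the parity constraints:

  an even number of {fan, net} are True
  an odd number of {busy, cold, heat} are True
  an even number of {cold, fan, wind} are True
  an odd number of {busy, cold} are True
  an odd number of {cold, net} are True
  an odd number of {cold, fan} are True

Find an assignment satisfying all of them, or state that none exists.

fan = False, heat = False, wind = True, cold = True, busy = False, net = False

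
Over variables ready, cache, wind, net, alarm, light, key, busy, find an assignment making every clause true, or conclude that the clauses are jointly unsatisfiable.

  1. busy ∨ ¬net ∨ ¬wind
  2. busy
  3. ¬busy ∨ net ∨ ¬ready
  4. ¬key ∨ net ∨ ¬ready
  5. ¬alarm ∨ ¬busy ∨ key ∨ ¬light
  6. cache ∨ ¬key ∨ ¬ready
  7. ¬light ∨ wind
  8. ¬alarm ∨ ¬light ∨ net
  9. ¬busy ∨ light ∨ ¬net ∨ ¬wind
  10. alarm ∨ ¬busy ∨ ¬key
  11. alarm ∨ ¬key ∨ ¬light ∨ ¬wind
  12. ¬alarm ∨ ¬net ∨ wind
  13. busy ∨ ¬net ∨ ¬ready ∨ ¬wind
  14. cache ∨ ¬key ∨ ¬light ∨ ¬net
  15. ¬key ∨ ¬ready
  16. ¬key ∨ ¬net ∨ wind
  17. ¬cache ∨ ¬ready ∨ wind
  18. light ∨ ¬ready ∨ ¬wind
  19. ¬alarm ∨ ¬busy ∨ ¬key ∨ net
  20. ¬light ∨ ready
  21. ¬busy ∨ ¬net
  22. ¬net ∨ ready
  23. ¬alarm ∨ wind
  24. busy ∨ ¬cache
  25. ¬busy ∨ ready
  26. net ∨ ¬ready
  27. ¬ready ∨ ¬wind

Unsatisfiable — no assignment works.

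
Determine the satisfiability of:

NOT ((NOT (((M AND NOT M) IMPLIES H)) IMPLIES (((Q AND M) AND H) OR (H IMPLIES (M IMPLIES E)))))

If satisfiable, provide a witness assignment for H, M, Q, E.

Unsatisfiable

Case H = True: the formula becomes NOT ((False IMPLIES ((Q AND M) OR (M IMPLIES E)))) = False.
Case H = False: the formula becomes NOT ((NOT (NOT ((M AND NOT M))) IMPLIES True)) = False.
Both cases fail — unsatisfiable.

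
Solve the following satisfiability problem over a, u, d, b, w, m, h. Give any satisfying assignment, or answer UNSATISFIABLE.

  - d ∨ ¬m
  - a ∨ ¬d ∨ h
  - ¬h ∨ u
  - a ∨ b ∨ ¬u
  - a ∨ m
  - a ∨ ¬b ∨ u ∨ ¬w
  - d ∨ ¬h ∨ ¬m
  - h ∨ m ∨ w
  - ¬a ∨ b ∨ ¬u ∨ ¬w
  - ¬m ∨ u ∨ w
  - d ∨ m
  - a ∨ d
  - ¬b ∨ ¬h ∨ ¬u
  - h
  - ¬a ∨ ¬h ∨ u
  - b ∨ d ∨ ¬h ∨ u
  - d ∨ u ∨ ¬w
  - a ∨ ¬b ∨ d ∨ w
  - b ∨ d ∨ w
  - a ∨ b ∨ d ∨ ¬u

a: True, u: True, d: True, b: False, w: False, m: False, h: True

Unit clause (h) forces h = True.
In (¬h ∨ u) only u is left, so u = True.
In (¬b ∨ ¬h ∨ ¬u) only ¬b is left, so b = False.
In (a ∨ b ∨ ¬u) only a is left, so a = True.
In (¬a ∨ b ∨ ¬u ∨ ¬w) only ¬w is left, so w = False.
In (b ∨ d ∨ w) only d is left, so d = True.
Set m = False.
All clauses satisfied.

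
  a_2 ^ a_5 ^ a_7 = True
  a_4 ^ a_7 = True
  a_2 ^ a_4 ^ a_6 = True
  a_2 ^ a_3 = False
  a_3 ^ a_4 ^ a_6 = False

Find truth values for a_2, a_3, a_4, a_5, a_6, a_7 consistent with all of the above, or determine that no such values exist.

Adding constraints 3, 4, 5 mod 2: every variable appears an even number of times on the left, so the left side is 0.
But the right sides sum to 1 (mod 2). 0 ≠ 1 — the system is inconsistent.

Unsatisfiable — no assignment works.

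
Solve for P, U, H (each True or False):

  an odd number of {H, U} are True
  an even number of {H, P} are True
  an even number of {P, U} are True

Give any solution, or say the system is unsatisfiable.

UNSATISFIABLE

Adding constraints 1, 2, 3 mod 2: every variable appears an even number of times on the left, so the left side is 0.
But the right sides sum to 1 (mod 2). 0 ≠ 1 — the system is inconsistent.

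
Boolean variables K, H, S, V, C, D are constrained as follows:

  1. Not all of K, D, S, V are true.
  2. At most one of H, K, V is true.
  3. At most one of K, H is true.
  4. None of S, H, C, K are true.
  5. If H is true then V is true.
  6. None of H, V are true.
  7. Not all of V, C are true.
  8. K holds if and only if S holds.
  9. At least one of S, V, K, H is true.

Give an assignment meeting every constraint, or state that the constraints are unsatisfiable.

Case K = True:
  Constraint (4) is violated (K=T) — contradiction.
Case K = False:
  (4) forces S = False.
  (4) forces H = False.
  (4) forces C = False.
  (6) forces V = False.
  Constraint (9) is violated (S=F, V=F, K=F, H=F) — contradiction.
Both cases fail — unsatisfiable.

Unsatisfiable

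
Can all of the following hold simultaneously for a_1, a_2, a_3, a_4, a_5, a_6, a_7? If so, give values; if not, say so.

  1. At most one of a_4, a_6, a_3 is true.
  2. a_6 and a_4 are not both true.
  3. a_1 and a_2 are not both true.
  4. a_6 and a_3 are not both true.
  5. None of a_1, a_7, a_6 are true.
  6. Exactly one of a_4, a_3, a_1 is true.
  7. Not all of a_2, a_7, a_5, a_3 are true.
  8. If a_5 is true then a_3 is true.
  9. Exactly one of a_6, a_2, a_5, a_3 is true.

a_1 = False, a_2 = True, a_3 = False, a_4 = True, a_5 = False, a_6 = False, a_7 = False

  (1) {a_4, a_6, a_3}: 1 true — at most one ✓
  (2) a_6=F, a_4=T — not both ✓
  (3) a_1=F, a_2=T — not both ✓
  (4) a_6=F, a_3=F — not both ✓
  (5) {a_1, a_7, a_6}: 0 true — none ✓
  (6) {a_4, a_3, a_1}: 1 true — exactly one ✓
  (7) {a_2, a_7, a_5, a_3}: 1/4 true — not all ✓
  (8) a_5=F ⇒ a_3: vacuous ✓
  (9) {a_6, a_2, a_5, a_3}: 1 true — exactly one ✓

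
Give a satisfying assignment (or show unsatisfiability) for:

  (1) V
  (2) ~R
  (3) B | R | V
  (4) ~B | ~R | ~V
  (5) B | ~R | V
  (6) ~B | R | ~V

Unit clause (V) forces V = True.
Unit clause (~R) forces R = False.
In (~B | R | ~V) only ~B is left, so B = False.
Check each clause:
  (V): V holds.
  (~R): ~R holds.
  (B | R | V): V holds.
  (~B | ~R | ~V): ~B holds.
  (B | ~R | V): ~R holds.
  (~B | R | ~V): ~B holds.
All clauses satisfied.

R = False; V = True; B = False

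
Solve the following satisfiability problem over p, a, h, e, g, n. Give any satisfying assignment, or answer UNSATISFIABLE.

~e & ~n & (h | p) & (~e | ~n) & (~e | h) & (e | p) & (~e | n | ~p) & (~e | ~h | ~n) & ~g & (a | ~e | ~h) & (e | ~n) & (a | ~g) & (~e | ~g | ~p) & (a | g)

p = True; a = True; h = True; e = False; g = False; n = False

Unit clause (~e) forces e = False.
Unit clause (~n) forces n = False.
In (e | p) only p is left, so p = True.
Unit clause (~g) forces g = False.
In (a | g) only a is left, so a = True.
Set h = True.
All clauses satisfied.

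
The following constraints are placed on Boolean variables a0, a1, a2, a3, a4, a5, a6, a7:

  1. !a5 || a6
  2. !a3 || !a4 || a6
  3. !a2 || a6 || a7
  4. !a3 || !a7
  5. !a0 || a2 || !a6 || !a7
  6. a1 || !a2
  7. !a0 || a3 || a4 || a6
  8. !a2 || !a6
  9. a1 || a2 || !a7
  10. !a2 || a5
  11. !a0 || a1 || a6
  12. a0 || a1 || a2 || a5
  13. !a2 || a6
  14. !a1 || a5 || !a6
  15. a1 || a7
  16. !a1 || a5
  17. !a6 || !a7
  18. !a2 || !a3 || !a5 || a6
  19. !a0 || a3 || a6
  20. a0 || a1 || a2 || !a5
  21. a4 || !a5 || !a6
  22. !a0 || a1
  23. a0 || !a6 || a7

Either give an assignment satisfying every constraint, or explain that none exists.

Set a0 = True.
  then (!a0 || a1) forces a1 = True.
  then (!a1 || a5) forces a5 = True.
  then (!a5 || a6) forces a6 = True.
  then (!a2 || !a6) forces a2 = False.
  then (!a6 || !a7) forces a7 = False.
  then (a4 || !a5 || !a6) forces a4 = True.
Set a3 = False.
All clauses satisfied.

a0: True; a1: True; a2: False; a3: False; a4: True; a5: True; a6: True; a7: False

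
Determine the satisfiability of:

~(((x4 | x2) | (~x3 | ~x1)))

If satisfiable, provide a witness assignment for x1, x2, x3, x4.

x1 = True, x2 = False, x3 = True, x4 = False

  ~(((x4 | x2) | (~x3 | ~x1))) = True
    (x4 | x2) | (~x3 | ~x1) = False
      x4 | x2 = False
      ~x3 | ~x1 = False
        ~x3 = False
        ~x1 = False
The formula evaluates to True.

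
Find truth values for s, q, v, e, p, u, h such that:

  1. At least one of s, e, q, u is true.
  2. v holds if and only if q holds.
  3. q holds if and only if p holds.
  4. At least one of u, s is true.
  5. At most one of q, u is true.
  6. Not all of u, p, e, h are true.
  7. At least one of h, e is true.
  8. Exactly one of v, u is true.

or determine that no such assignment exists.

s=T; q=T; v=T; e=T; p=T; u=F; h=T

  (1) {s, e, q, u}: 3 true — at least one ✓
  (2) v=T, q=T — same ✓
  (3) q=T, p=T — same ✓
  (4) {u, s}: 1 true — at least one ✓
  (5) {q, u}: 1 true — at most one ✓
  (6) {u, p, e, h}: 3/4 true — not all ✓
  (7) {h, e}: 2 true — at least one ✓
  (8) {v, u}: 1 true — exactly one ✓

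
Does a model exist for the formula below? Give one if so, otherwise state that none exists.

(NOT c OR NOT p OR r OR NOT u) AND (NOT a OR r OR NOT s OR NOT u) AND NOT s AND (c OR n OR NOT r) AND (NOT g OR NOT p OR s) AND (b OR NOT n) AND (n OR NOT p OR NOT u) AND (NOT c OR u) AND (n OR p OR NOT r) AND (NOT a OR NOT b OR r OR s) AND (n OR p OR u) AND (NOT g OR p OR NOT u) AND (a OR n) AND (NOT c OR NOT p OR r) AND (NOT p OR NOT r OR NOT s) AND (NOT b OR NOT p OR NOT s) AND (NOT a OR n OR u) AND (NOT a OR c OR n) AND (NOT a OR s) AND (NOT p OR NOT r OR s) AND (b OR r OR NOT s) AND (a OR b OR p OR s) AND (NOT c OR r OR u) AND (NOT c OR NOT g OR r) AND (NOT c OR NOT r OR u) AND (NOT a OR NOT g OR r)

r=T, p=F, c=T, n=T, a=F, s=F, b=T, u=T, g=F

Unit clause (NOT s) forces s = False.
In (NOT a OR s) only NOT a is left, so a = False.
In (a OR n) only n is left, so n = True.
In (b OR NOT n) only b is left, so b = True.
Set r = True.
  then (NOT p OR NOT r OR s) forces p = False.
Set c = True.
  then (NOT c OR u) forces u = True.
  then (NOT g OR p OR NOT u) forces g = False.
All clauses satisfied.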